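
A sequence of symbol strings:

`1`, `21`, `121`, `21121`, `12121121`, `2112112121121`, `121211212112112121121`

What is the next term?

From term 3 onward, concatenate the second-to-last term with the last: 1·21 = 121, 21·121 = 21121, …
Continuing: 2112112121121 · 121211212112112121121 gives term 8.

2112112121121121211212112112121121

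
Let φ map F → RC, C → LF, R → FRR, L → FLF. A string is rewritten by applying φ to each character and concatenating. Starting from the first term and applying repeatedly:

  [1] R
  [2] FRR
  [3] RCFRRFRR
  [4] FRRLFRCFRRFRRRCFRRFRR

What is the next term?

Replace each of the 21 characters of FRRLFRCFRRFRRRCFRRFRR in place — RC FRR FRR FLF RC FRR LF RC FRR FRR RC FRR FRR FRR LF RC FRR FRR RC FRR FRR — and concatenate.

RCFRRFRRFLFRCFRRLFRCFRRFRRRCFRRFRRFRRLFRCFRRFRRRCFRRFRR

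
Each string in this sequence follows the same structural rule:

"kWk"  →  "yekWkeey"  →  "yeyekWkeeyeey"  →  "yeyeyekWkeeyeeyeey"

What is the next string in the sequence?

s(k+1) = ye·s(k)·eey, so each term gains ye as a prefix and eey as a suffix.
Applying this once more to yeyeyekWkeeyeeyeey:

yeyeyeyekWkeeyeeyeeyeey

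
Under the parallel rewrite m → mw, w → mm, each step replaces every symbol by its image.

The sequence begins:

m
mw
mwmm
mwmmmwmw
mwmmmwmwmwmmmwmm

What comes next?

mwmmmwmwmwmmmwmmmwmmmwmwmwmmmwmw

Applying the rule to each of the 16 symbols of mwmmmwmwmwmmmwmm gives the pieces mw mm mw mw mw mm mw mm mw mm mw mw mw mm mw mw, which concatenate to the answer.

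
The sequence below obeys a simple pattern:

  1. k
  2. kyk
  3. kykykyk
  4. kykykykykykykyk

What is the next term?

Each string is two copies of the previous one joined by 'y'.
Doubling kykykykykykykyk with 'y' between the halves:

kykykykykykykykykykykykykykykyk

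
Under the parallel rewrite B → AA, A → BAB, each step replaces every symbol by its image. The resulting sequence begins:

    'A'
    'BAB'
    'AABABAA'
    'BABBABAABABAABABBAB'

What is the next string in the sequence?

φ(BABBABAABABAABABBAB) expands symbol-by-symbol to AA BAB AA AA BAB AA BAB BAB AA BAB AA BAB BAB AA BAB AA AA BAB AA; joining the 19 pieces gives the next term.

AABABAAAABABAABABBABAABABAABABBABAABABAAAABABAA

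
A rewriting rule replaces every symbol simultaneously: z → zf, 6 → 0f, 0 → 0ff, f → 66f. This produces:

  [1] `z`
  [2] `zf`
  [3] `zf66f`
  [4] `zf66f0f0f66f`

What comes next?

zf66f0f0f66f0ff66f0ff66f0f0f66f

Expanding zf66f0f0f66f: z→zf, f→66f, 6→0f, 6→0f, f→66f, 0→0ff, f→66f, 0→0ff, f→66f, 6→0f, 6→0f, f→66f. Concatenated: zf 66f 0f 0f 66f 0ff 66f 0ff 66f 0f 0f 66f.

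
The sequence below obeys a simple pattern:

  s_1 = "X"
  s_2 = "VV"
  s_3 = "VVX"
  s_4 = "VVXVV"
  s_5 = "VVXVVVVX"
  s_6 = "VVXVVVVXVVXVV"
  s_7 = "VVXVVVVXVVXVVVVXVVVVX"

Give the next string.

Each term (from the third on) is the previous term followed by the one before it: term 3 = VV·X = VVX.
So term 8 is VVXVVVVXVVXVVVVXVVVVX·VVXVVVVXVVXVV.

VVXVVVVXVVXVVVVXVVVVXVVXVVVVXVVXVV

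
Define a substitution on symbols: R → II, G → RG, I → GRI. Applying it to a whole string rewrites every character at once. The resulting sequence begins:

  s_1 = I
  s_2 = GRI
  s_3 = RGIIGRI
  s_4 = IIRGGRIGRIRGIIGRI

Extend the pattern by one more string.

Rewriting the 17 symbols of IIRGGRIGRIRGIIGRI one by one yields GRI GRI II RG RG II GRI RG II GRI II RG GRI GRI RG II GRI; concatenated:

GRIGRIIIRGRGIIGRIRGIIGRIIIRGGRIGRIRGIIGRI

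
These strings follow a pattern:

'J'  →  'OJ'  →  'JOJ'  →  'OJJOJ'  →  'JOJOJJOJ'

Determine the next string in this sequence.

Each term (from the third on) is the two preceding terms concatenated in order: term 3 = J·OJ = JOJ.
The next term joins OJJOJ and JOJOJJOJ.

OJJOJJOJOJJOJ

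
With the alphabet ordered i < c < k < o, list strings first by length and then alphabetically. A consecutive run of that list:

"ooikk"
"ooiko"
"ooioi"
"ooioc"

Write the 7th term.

Advancing 3 positions from ooioc through ooioc → ooiok → ooioo reaches term 7.

oocii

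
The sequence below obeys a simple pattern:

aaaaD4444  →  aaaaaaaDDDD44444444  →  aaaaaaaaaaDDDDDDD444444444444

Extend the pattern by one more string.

Reading off run lengths: a runs 4, 7, 10; D runs 1, 4, 7; 4 runs 4, 8, 12 — each is linear in n (n = 1, 2, …).
For the next term, n = 4, so the run lengths are 13, 10, 16.

aaaaaaaaaaaaaDDDDDDDDDD4444444444444444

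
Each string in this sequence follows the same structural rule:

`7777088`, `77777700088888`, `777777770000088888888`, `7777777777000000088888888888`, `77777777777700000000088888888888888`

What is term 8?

77777777777777777700000000000000088888888888888888888888

The n-th term is 2n+2 7's then 2n-1 0's then 3n-1 8's (n = 1, 2, …).
At n = 8 the blocks have lengths 18, 15, 23.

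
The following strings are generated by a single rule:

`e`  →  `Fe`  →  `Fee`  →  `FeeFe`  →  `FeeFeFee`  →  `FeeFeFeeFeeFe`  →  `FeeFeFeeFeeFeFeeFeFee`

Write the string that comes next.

FeeFeFeeFeeFeFeeFeFeeFeeFeFeeFeeFe

This is a Fibonacci-style word recurrence s(k) = s(k−1)·s(k−2): e.g. Fe·e = Fee.
Continuing: FeeFeFeeFeeFeFeeFeFee · FeeFeFeeFeeFe gives term 8.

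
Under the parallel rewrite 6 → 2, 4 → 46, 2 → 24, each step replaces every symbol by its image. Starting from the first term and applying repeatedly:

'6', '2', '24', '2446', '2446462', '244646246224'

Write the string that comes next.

Apply φ to 244646246224 symbol by symbol: 2→24, 4→46, 4→46, 6→2, 4→46, 6→2, 2→24, 4→46, 6→2, 2→24, 2→24, 4→46; joined: 24 46 46 2 46 2 24 46 2 24 24 46.

244646246224462242446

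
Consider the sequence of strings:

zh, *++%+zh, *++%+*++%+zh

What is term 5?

The strings grow by a fixed prefix *++%+ each time.
From *++%+*++%+zh, 2 further steps: *++%+*++%+zh → *++%+*++%+*++%+zh → (answer).

*++%+*++%+*++%+*++%+zh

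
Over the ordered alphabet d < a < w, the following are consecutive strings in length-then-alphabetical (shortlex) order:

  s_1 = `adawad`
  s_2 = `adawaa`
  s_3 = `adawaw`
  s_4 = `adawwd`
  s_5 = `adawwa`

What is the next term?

adawww

The successor of adawwa increments the rightmost position that isn't already w and resets every position after it to d.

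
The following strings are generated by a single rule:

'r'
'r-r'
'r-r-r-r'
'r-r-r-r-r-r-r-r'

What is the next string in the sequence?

Every step duplicates the string with '-' between the halves.
Doubling r-r-r-r-r-r-r-r with '-' between the halves:

r-r-r-r-r-r-r-r-r-r-r-r-r-r-r-r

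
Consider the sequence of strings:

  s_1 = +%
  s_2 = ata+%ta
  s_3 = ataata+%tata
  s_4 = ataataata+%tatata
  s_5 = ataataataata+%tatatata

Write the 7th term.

s(k+1) = ata·s(k)·ta, so each term gains ata as a prefix and ta as a suffix.
From ataataataata+%tatatata, 2 further steps: ataataataata+%tatatata → ataataataataata+%tatatatata → (answer).

ataataataataataata+%tatatatatata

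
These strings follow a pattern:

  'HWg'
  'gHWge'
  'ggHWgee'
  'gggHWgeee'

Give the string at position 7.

Every step adds g to the front and e to the end of the previous string.
From gggHWgeee, 3 further steps: gggHWgeee → ggggHWgeeee → gggggHWgeeeee → (answer).

ggggggHWgeeeeee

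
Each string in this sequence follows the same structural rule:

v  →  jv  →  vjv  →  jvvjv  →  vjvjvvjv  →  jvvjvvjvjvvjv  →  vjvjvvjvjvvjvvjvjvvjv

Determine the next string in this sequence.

jvvjvvjvjvvjvvjvjvvjvjvvjvvjvjvvjv

This is a Fibonacci-style word recurrence s(k) = s(k−2)·s(k−1): e.g. v·jv = vjv.
The next term joins jvvjvvjvjvvjv and vjvjvvjvjvvjvvjvjvvjv.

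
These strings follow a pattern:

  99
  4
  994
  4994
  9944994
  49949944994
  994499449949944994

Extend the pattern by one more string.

From term 3 onward, concatenate the second-to-last term with the last: 99·4 = 994, 4·994 = 4994, …
So term 8 is 49949944994·994499449949944994.

49949944994994499449949944994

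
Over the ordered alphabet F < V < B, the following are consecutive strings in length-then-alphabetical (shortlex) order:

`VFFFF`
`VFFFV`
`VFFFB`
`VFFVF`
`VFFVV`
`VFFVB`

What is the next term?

Treat VFFVB as a base-3 numeral over the given alphabet and add one, carrying through any trailing B's.

VFFBF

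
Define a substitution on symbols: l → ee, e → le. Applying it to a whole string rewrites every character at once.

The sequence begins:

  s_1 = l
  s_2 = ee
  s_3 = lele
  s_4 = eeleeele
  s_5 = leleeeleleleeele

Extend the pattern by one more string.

eeleeeleleleeeleeeleeeleleleeele

Applying the rule to each of the 16 symbols of leleeeleleleeele gives the pieces ee le ee le le le ee le ee le ee le le le ee le, which concatenate to the answer.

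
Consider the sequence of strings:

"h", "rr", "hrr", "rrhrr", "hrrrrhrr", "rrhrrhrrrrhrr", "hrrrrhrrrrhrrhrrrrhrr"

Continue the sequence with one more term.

rrhrrhrrrrhrrhrrrrhrrrrhrrhrrrrhrr

This is a Fibonacci-style word recurrence s(k) = s(k−2)·s(k−1): e.g. h·rr = hrr.
Continuing: rrhrrhrrrrhrr · hrrrrhrrrrhrrhrrrrhrr gives term 8.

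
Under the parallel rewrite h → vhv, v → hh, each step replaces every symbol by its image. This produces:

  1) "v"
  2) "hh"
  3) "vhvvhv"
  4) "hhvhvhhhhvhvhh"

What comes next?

Rewriting the 14 symbols of hhvhvhhhhvhvhh one by one yields vhv vhv hh vhv hh vhv vhv vhv vhv hh vhv hh vhv vhv; concatenated:

vhvvhvhhvhvhhvhvvhvvhvvhvhhvhvhhvhvvhv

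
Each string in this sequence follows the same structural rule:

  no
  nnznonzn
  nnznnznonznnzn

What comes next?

Each term wraps the previous one in nnz on the left and nzn on the right.
So the next term is nnz·nnznnznonznnzn·nzn.

nnznnznnznonznnznnzn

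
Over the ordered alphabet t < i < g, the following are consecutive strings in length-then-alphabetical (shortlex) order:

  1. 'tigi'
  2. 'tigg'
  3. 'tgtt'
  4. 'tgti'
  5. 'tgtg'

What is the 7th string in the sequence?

Advancing 2 positions from tgtg through tgtg → tgit reaches term 7.

tgii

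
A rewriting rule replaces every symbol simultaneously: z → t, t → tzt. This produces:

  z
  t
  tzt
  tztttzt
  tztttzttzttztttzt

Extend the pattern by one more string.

Rewriting the 17 symbols of tztttzttzttztttzt one by one yields tzt t tzt tzt tzt t tzt tzt t tzt tzt t tzt tzt tzt t tzt; concatenated:

tztttzttzttztttzttztttzttztttzttzttztttzt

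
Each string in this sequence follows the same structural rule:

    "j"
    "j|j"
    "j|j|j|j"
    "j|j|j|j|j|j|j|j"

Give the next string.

j|j|j|j|j|j|j|j|j|j|j|j|j|j|j|j

s(k+1) = s(k)·|·s(k) — each term doubles the last with '|' between the halves.
One more doubling of j|j|j|j|j|j|j|j gives the answer.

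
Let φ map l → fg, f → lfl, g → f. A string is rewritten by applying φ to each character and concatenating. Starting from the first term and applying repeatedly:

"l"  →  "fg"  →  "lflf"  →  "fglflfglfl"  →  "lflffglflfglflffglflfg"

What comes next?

Applying the rule to each of the 22 symbols of lflffglflfglflffglflfg gives the pieces fg lfl fg lfl lfl f fg lfl fg lfl f fg lfl fg lfl lfl f fg lfl fg lfl f, which concatenate to the answer.

fglflfglfllflffglflfglflffglflfglfllflffglflfglflf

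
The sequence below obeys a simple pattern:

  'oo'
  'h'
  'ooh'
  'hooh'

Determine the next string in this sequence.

oohhooh

From term 3 onward, concatenate the second-to-last term with the last: oo·h = ooh, h·ooh = hooh, …
Continuing: ooh · hooh gives term 5.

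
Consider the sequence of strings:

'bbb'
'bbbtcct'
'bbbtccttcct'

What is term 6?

The strings grow by a fixed suffix tcct each time.
From bbbtccttcct, 3 further steps: bbbtccttcct → bbbtccttccttcct → bbbtccttccttccttcct → (answer).

bbbtccttccttccttccttcct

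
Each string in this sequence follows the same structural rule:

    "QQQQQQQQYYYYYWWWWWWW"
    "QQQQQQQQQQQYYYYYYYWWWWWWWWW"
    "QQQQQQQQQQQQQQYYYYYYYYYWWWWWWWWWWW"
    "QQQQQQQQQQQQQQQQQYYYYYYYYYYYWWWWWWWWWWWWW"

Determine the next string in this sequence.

QQQQQQQQQQQQQQQQQQQQYYYYYYYYYYYYYWWWWWWWWWWWWWWW

Reading off run lengths: Q runs 8, 11, 14, 17; Y runs 5, 7, 9, 11; W runs 7, 9, 11, 13 — each is linear in n, where the shown terms are n = 3, 4, 5, 6.
At n = 7 the blocks have lengths 20, 13, 15.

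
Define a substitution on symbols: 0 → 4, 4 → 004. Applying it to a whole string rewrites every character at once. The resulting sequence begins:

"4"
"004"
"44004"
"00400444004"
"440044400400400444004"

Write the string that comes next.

Replace each of the 21 characters of 440044400400400444004 in place — 004 004 4 4 004 004 004 4 4 004 4 4 004 4 4 004 004 004 4 4 004 — and concatenate.

0040044400400400444004440044400400400444004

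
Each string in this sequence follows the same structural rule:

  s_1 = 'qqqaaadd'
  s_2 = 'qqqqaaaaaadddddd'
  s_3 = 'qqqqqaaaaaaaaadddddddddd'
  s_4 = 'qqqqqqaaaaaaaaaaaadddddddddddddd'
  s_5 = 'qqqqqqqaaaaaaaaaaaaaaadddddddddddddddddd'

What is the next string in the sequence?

Each string has the form q^{n+2} a^{3n} d^{4n-2} (n = 1, 2, …).
For the next term, n = 6, so the run lengths are 8, 18, 22.

qqqqqqqqaaaaaaaaaaaaaaaaaadddddddddddddddddddddd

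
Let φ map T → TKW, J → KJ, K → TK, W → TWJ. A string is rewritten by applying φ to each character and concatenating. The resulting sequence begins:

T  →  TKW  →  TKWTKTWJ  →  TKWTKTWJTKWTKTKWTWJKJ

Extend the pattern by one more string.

Replace each of the 21 characters of TKWTKTWJTKWTKTKWTWJKJ in place — TKW TK TWJ TKW TK TKW TWJ KJ TKW TK TWJ TKW TK TKW TK TWJ TKW TWJ KJ TK KJ — and concatenate.

TKWTKTWJTKWTKTKWTWJKJTKWTKTWJTKWTKTKWTKTWJTKWTWJKJTKKJ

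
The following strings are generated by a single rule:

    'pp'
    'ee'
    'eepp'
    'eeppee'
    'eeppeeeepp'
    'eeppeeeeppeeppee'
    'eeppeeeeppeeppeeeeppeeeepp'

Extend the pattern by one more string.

Each term (from the third on) is the previous term followed by the one before it: term 3 = ee·pp = eepp.
The next term joins eeppeeeeppeeppeeeeppeeeepp and eeppeeeeppeeppee.

eeppeeeeppeeppeeeeppeeeeppeeppeeeeppeeppee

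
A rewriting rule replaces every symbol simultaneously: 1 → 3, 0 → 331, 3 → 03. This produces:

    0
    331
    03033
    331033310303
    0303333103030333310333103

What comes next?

331033310303030333310333103331030303033331030303333103

Replace each of the 25 characters of 0303333103030333310333103 in place — 331 03 331 03 03 03 03 3 331 03 331 03 331 03 03 03 03 3 331 03 03 03 3 331 03 — and concatenate.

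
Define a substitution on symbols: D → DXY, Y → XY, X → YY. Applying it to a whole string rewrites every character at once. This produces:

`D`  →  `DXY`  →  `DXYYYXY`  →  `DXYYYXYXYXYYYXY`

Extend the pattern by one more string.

Rewriting the 15 symbols of DXYYYXYXYXYYYXY one by one yields DXY YY XY XY XY YY XY YY XY YY XY XY XY YY XY; concatenated:

DXYYYXYXYXYYYXYYYXYYYXYXYXYYYXY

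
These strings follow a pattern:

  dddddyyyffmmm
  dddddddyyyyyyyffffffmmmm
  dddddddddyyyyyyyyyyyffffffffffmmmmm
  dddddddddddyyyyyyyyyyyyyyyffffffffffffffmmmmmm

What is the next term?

dddddddddddddyyyyyyyyyyyyyyyyyyyffffffffffffffffffmmmmmmm

The n-th term is 2n+3 d's then 4n-1 y's then 4n-2 f's then n+2 m's (n = 1, 2, …).
At n = 5 the blocks have lengths 13, 19, 18, 7.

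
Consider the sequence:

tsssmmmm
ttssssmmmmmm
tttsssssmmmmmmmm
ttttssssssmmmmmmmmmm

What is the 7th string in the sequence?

tttttttsssssssssmmmmmmmmmmmmmmmm

Reading off run lengths: t runs 1, 2, 3, 4; s runs 3, 4, 5, 6; m runs 4, 6, 8, 10 — each is linear in n (n = 1, 2, …).
Setting n = 7 gives 7, 9, 16 characters in each block.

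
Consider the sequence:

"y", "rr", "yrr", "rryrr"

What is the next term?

From term 3 onward, concatenate the second-to-last term with the last: y·rr = yrr, rr·yrr = rryrr, …
Continuing: yrr · rryrr gives term 5.

yrrrryrr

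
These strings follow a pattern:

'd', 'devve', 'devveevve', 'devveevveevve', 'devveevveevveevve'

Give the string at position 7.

Every step adds evve to the end: s(k+1) = s(k)·evve.
From devveevveevveevve, 2 further steps: devveevveevveevve → devveevveevveevveevve → (answer).

devveevveevveevveevveevve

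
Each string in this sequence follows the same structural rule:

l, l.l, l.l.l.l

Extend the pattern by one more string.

s(k+1) = s(k)·.·s(k) — each term doubles the last with '.' between the halves.
So the next term is two copies of l.l.l.l with '.' between the halves.

l.l.l.l.l.l.l.l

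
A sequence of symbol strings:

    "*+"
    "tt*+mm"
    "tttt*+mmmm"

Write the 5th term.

Every step adds tt to the front and mm to the end of the previous string.
From tttt*+mmmm, 2 further steps: tttt*+mmmm → tttttt*+mmmmmm → (answer).

tttttttt*+mmmmmmmm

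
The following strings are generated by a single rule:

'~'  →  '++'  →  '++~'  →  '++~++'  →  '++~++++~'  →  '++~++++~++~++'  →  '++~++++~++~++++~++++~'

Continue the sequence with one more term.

Each term (from the third on) is the previous term followed by the one before it: term 3 = ++·~ = ++~.
The next term joins ++~++++~++~++++~++++~ and ++~++++~++~++.

++~++++~++~++++~++++~++~++++~++~++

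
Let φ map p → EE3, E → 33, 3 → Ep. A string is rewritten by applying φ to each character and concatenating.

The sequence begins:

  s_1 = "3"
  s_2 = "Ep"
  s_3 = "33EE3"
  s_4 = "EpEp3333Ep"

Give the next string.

Rewriting each symbol of EpEp3333Ep: E→33, p→EE3, E→33, p→EE3, 3→Ep, 3→Ep, 3→Ep, 3→Ep, E→33, p→EE3, which concatenates to 33 EE3 33 EE3 Ep Ep Ep Ep 33 EE3.

33EE333EE3EpEpEpEp33EE3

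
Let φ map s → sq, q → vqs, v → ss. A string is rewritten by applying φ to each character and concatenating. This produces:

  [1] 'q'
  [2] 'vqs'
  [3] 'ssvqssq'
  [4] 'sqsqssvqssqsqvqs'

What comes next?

Replace each of the 16 characters of sqsqssvqssqsqvqs in place — sq vqs sq vqs sq sq ss vqs sq sq vqs sq vqs ss vqs sq — and concatenate.

sqvqssqvqssqsqssvqssqsqvqssqvqsssvqssq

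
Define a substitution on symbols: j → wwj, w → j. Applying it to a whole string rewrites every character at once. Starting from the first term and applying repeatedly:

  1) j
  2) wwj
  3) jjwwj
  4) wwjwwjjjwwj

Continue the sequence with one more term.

jjwwjjjwwjwwjwwjjjwwj

Rewriting each symbol of wwjwwjjjwwj: w→j, w→j, j→wwj, w→j, w→j, j→wwj, j→wwj, j→wwj, w→j, w→j, j→wwj, which concatenates to j j wwj j j wwj wwj wwj j j wwj.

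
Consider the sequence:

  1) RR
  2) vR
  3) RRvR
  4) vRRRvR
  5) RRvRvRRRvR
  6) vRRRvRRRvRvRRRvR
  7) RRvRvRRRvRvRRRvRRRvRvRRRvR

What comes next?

vRRRvRRRvRvRRRvRRRvRvRRRvRvRRRvRRRvRvRRRvR

From term 3 onward, concatenate the second-to-last term with the last: RR·vR = RRvR, vR·RRvR = vRRRvR, …
The next term joins vRRRvRRRvRvRRRvR and RRvRvRRRvRvRRRvRRRvRvRRRvR.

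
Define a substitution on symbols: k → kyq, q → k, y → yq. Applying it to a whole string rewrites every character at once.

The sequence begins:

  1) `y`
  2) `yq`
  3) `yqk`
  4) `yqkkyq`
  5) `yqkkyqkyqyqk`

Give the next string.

yqkkyqkyqyqkkyqyqkyqkkyq

Rewriting each symbol of yqkkyqkyqyqk: y→yq, q→k, k→kyq, k→kyq, y→yq, q→k, k→kyq, y→yq, q→k, y→yq, q→k, k→kyq, which concatenates to yq k kyq kyq yq k kyq yq k yq k kyq.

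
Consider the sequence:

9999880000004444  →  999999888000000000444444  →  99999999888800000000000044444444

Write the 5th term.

999999999999888888000000000000000000444444444444

Term n consists of 2n 9's, followed by n 8's, followed by 3n 0's, followed by 2n 4's, where the shown terms are n = 2, 3, 4.
Setting n = 6 gives 12, 6, 18, 12 characters in each block.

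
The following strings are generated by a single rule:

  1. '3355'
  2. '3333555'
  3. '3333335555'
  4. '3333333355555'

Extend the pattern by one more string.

Each string has the form 3^{2n} 5^{n+1} (n = 1, 2, …).
For the next term, n = 5, so the run lengths are 10, 6.

3333333333555555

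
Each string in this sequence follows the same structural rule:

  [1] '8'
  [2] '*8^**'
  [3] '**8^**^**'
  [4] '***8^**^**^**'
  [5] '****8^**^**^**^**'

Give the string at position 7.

******8^**^**^**^**^**^**

Every step adds * to the front and ^** to the end of the previous string.
From ****8^**^**^**^**, 2 further steps: ****8^**^**^**^** → *****8^**^**^**^**^** → (answer).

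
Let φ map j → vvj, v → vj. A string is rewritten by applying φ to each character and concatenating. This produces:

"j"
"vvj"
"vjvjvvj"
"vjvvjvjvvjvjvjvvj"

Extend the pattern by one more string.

vjvvjvjvjvvjvjvvjvjvjvvjvjvvjvjvvjvjvjvvj

Applying the rule to each of the 17 symbols of vjvvjvjvvjvjvjvvj gives the pieces vj vvj vj vj vvj vj vvj vj vj vvj vj vvj vj vvj vj vj vvj, which concatenate to the answer.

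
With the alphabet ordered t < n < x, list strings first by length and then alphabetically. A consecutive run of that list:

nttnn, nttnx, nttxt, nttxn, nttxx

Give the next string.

ntntt

Treat nttxx as a base-3 numeral over the given alphabet and add one, carrying through any trailing x's.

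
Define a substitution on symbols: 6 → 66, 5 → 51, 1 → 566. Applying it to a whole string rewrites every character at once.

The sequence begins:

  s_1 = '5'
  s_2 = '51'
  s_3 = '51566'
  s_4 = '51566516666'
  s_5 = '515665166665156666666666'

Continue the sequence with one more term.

Rewriting the 24 symbols of 515665166665156666666666 one by one yields 51 566 51 66 66 51 566 66 66 66 66 51 566 51 66 66 66 66 66 66 66 66 66 66; concatenated:

515665166665156666666666515665166666666666666666666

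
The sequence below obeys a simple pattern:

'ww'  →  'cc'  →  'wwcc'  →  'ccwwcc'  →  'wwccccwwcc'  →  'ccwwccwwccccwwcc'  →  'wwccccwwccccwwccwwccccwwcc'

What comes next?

ccwwccwwccccwwccwwccccwwccccwwccwwccccwwcc

From term 3 onward, concatenate the second-to-last term with the last: ww·cc = wwcc, cc·wwcc = ccwwcc, …
So term 8 is ccwwccwwccccwwcc·wwccccwwccccwwccwwccccwwcc.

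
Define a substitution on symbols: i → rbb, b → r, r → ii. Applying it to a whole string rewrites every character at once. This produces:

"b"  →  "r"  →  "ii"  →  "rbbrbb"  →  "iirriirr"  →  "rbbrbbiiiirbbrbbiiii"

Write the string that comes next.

φ(rbbrbbiiiirbbrbbiiii) expands symbol-by-symbol to ii r r ii r r rbb rbb rbb rbb ii r r ii r r rbb rbb rbb rbb; joining the 20 pieces gives the next term.

iirriirrrbbrbbrbbrbbiirriirrrbbrbbrbbrbb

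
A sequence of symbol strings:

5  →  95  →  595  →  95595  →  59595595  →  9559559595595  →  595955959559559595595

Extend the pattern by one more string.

9559559595595595955959559559595595

From term 3 onward, concatenate the second-to-last term with the last: 5·95 = 595, 95·595 = 95595, …
So term 8 is 9559559595595·595955959559559595595.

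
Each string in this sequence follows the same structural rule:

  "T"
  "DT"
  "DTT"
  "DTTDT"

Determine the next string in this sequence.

DTTDTDTT

This is a Fibonacci-style word recurrence s(k) = s(k−1)·s(k−2): e.g. DT·T = DTT.
So term 5 is DTTDT·DTT.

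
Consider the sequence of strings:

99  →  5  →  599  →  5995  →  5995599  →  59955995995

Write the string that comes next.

From term 3 onward, concatenate the last term with the second-to-last: 5·99 = 599, 599·5 = 5995, …
Continuing: 59955995995 · 5995599 gives term 7.

599559959955995599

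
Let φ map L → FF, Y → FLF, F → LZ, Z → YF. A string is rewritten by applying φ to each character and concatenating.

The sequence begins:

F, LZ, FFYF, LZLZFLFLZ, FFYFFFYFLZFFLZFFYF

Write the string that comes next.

φ(FFYFFFYFLZFFLZFFYF) expands symbol-by-symbol to LZ LZ FLF LZ LZ LZ FLF LZ FF YF LZ LZ FF YF LZ LZ FLF LZ; joining the 18 pieces gives the next term.

LZLZFLFLZLZLZFLFLZFFYFLZLZFFYFLZLZFLFLZ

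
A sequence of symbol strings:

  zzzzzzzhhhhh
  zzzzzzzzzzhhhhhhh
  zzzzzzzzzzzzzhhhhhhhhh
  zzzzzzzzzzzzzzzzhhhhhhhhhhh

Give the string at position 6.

zzzzzzzzzzzzzzzzzzzzzzhhhhhhhhhhhhhhh

Each string has the form z^{3n+1} h^{2n+1}, where the shown terms are n = 2, 3, 4, 5.
For term 6, n = 7, so the run lengths are 22, 15.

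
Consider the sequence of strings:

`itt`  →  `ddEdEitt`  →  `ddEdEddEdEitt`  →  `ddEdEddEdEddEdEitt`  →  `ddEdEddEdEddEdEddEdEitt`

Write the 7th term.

ddEdEddEdEddEdEddEdEddEdEddEdEitt

The strings grow by a fixed prefix ddEdE each time.
From ddEdEddEdEddEdEddEdEitt, 2 further steps: ddEdEddEdEddEdEddEdEitt → ddEdEddEdEddEdEddEdEddEdEitt → (answer).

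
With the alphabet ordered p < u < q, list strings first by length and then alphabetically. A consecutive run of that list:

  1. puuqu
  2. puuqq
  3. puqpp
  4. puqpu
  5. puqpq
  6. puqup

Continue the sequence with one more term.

puquu

The successor of puqup increments the rightmost position that isn't already q and resets every position after it to p.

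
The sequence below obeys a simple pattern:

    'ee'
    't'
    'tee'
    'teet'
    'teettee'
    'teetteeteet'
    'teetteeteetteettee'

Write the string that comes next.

This is a Fibonacci-style word recurrence s(k) = s(k−1)·s(k−2): e.g. t·ee = tee.
Continuing: teetteeteetteettee · teetteeteet gives term 8.

teetteeteetteetteeteetteeteet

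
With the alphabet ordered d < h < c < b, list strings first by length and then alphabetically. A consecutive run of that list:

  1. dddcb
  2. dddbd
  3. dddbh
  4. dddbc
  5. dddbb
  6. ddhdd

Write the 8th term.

ddhdc

Continuing the enumeration 2 steps past ddhdd: ddhdd → ddhdh → (answer).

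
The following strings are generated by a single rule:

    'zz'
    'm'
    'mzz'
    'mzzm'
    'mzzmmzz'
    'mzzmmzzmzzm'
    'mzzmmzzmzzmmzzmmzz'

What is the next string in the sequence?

From term 3 onward, concatenate the last term with the second-to-last: m·zz = mzz, mzz·m = mzzm, …
The next term joins mzzmmzzmzzmmzzmmzz and mzzmmzzmzzm.

mzzmmzzmzzmmzzmmzzmzzmmzzmzzm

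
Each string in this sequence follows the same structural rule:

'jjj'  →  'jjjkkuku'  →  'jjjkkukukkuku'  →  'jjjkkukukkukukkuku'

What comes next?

Each term is the previous one with kkuku appended.
So the next term is jjjkkukukkukukkuku·kkuku.

jjjkkukukkukukkukukkuku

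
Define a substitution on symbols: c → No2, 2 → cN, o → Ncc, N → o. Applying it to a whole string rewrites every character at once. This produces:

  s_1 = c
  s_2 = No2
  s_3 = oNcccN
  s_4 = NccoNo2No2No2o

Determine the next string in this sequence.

Replace each of the 14 characters of NccoNo2No2No2o in place — o No2 No2 Ncc o Ncc cN o Ncc cN o Ncc cN Ncc — and concatenate.

oNo2No2NccoNcccNoNcccNoNcccNNcc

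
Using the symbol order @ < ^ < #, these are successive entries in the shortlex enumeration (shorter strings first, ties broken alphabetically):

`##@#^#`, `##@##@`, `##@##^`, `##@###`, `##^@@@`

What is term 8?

Continuing the enumeration 3 steps past ##^@@@: ##^@@@ → ##^@@^ → ##^@@# → (answer).

##^@^@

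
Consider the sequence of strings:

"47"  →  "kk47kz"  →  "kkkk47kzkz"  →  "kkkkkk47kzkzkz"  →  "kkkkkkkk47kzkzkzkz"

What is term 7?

s(k+1) = kk·s(k)·kz, so each term gains kk as a prefix and kz as a suffix.
From kkkkkkkk47kzkzkzkz, 2 further steps: kkkkkkkk47kzkzkzkz → kkkkkkkkkk47kzkzkzkzkz → (answer).

kkkkkkkkkkkk47kzkzkzkzkzkz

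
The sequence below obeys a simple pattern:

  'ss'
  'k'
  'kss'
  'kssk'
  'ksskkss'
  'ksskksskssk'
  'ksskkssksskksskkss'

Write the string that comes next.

Each term (from the third on) is the previous term followed by the one before it: term 3 = k·ss = kss.
So term 8 is ksskkssksskksskkss·ksskksskssk.

ksskkssksskksskkssksskksskssk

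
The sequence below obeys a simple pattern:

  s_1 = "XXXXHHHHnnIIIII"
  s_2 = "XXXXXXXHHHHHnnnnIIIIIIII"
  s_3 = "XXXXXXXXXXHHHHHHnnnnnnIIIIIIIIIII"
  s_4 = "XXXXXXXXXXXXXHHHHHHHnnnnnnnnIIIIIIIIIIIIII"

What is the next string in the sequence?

The n-th term is 3n-2 X's then n+2 H's then 2n-2 n's then 3n-1 I's, where the shown terms are n = 2, 3, 4, 5.
Setting n = 6 gives 16, 8, 10, 17 characters in each block.

XXXXXXXXXXXXXXXXHHHHHHHHnnnnnnnnnnIIIIIIIIIIIIIIIII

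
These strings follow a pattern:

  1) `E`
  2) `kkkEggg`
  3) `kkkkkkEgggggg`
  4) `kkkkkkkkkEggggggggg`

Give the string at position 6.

Every step adds kkk to the front and ggg to the end of the previous string.
From kkkkkkkkkEggggggggg, 2 further steps: kkkkkkkkkEggggggggg → kkkkkkkkkkkkEgggggggggggg → (answer).

kkkkkkkkkkkkkkkEggggggggggggggg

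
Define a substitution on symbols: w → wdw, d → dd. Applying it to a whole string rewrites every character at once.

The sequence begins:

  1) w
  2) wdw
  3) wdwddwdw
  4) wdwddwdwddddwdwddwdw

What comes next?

wdwddwdwddddwdwddwdwddddddddwdwddwdwddddwdwddwdw

φ(wdwddwdwddddwdwddwdw) expands symbol-by-symbol to wdw dd wdw dd dd wdw dd wdw dd dd dd dd wdw dd wdw dd dd wdw dd wdw; joining the 20 pieces gives the next term.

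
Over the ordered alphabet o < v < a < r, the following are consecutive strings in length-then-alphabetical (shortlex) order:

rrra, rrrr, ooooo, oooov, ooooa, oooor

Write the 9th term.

ooova

Advancing 3 positions from oooor through oooor → ooovo → ooovv reaches term 9.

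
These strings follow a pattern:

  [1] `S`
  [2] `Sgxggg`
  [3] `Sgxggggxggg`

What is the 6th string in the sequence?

The strings grow by a fixed suffix gxggg each time.
From Sgxggggxggg, 3 further steps: Sgxggggxggg → Sgxggggxggggxggg → Sgxggggxggggxggggxggg → (answer).

Sgxggggxggggxggggxggggxggg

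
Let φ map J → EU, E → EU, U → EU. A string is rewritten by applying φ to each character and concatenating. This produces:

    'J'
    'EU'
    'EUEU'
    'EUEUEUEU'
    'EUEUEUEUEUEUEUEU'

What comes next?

Applying the rule to each of the 16 symbols of EUEUEUEUEUEUEUEU gives the pieces EU EU EU EU EU EU EU EU EU EU EU EU EU EU EU EU, which concatenate to the answer.

EUEUEUEUEUEUEUEUEUEUEUEUEUEUEUEU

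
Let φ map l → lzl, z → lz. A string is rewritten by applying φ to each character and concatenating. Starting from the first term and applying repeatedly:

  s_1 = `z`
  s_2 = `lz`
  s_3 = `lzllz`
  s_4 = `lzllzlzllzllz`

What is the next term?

φ(lzllzlzllzllz) expands symbol-by-symbol to lzl lz lzl lzl lz lzl lz lzl lzl lz lzl lzl lz; joining the 13 pieces gives the next term.

lzllzlzllzllzlzllzlzllzllzlzllzllz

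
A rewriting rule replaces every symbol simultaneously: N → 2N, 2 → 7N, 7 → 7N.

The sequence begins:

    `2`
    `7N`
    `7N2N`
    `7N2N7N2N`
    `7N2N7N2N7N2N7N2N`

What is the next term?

7N2N7N2N7N2N7N2N7N2N7N2N7N2N7N2N

φ(7N2N7N2N7N2N7N2N) expands symbol-by-symbol to 7N 2N 7N 2N 7N 2N 7N 2N 7N 2N 7N 2N 7N 2N 7N 2N; joining the 16 pieces gives the next term.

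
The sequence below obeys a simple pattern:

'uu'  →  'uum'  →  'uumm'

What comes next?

uummm

Each term is the previous one with m appended.
One more step from uumm gives the answer.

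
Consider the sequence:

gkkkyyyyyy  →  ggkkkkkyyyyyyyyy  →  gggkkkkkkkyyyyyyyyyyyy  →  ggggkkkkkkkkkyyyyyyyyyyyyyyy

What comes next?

Reading off run lengths: g runs 1, 2, 3, 4; k runs 3, 5, 7, 9; y runs 6, 9, 12, 15 — each is linear in n, where the shown terms are n = 2, 3, 4, 5.
For the next term, n = 6, so the run lengths are 5, 11, 18.

gggggkkkkkkkkkkkyyyyyyyyyyyyyyyyyy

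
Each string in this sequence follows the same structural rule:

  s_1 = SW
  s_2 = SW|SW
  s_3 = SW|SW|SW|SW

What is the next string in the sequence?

SW|SW|SW|SW|SW|SW|SW|SW

Every step duplicates the string with '|' between the halves.
One more doubling of SW|SW|SW|SW gives the answer.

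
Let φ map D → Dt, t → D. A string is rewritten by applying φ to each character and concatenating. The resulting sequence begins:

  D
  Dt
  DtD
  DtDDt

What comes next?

Rewriting each symbol of DtDDt: D→Dt, t→D, D→Dt, D→Dt, t→D, which concatenates to Dt D Dt Dt D.

DtDDtDtD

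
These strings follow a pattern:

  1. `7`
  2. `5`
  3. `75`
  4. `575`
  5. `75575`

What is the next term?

From term 3 onward, concatenate the second-to-last term with the last: 7·5 = 75, 5·75 = 575, …
The next term joins 575 and 75575.

57575575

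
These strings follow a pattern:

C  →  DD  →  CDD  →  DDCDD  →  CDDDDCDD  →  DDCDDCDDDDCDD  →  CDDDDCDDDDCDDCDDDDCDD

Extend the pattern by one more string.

DDCDDCDDDDCDDCDDDDCDDDDCDDCDDDDCDD

From term 3 onward, concatenate the second-to-last term with the last: C·DD = CDD, DD·CDD = DDCDD, …
The next term joins DDCDDCDDDDCDD and CDDDDCDDDDCDDCDDDDCDD.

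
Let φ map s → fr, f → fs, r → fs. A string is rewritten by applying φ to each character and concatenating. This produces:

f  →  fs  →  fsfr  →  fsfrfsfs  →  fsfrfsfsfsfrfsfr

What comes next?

Rewriting the 16 symbols of fsfrfsfsfsfrfsfr one by one yields fs fr fs fs fs fr fs fr fs fr fs fs fs fr fs fs; concatenated:

fsfrfsfsfsfrfsfrfsfrfsfsfsfrfsfs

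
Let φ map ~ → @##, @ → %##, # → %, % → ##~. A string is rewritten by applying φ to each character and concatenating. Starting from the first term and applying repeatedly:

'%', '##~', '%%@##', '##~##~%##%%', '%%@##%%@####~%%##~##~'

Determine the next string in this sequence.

φ(%%@##%%@####~%%##~##~) expands symbol-by-symbol to ##~ ##~ %## % % ##~ ##~ %## % % % % @## ##~ ##~ % % @## % % @##; joining the 21 pieces gives the next term.

##~##~%##%%##~##~%##%%%%@####~##~%%@##%%@##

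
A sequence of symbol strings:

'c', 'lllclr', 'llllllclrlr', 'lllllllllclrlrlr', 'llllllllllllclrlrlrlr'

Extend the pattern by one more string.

s(k+1) = lll·s(k)·lr, so each term gains lll as a prefix and lr as a suffix.
One more step from llllllllllllclrlrlrlr gives the answer.

lllllllllllllllclrlrlrlrlr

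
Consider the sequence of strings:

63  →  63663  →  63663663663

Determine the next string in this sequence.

s(k+1) = s(k)·6·s(k) — each term doubles the last with '6' between the halves.
Doubling 63663663663 with '6' between the halves:

63663663663663663663663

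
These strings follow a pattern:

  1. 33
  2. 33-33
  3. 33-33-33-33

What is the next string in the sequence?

33-33-33-33-33-33-33-33

Each string is two copies of the previous one joined by '-'.
One more doubling of 33-33-33-33 gives the answer.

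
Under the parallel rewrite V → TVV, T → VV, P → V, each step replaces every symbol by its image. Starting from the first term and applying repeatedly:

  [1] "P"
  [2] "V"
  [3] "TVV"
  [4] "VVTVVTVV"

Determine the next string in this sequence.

TVVTVVVVTVVTVVVVTVVTVV

Apply φ to VVTVVTVV symbol by symbol: V→TVV, V→TVV, T→VV, V→TVV, V→TVV, T→VV, V→TVV, V→TVV; joined: TVV TVV VV TVV TVV VV TVV TVV.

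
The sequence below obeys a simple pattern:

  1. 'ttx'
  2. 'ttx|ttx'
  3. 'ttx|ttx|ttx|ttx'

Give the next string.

Every step duplicates the string with '|' between the halves.
Doubling ttx|ttx|ttx|ttx with '|' between the halves:

ttx|ttx|ttx|ttx|ttx|ttx|ttx|ttx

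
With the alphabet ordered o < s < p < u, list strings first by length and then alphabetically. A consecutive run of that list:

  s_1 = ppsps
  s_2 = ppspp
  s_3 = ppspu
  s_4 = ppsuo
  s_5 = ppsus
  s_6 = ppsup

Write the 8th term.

pppoo

Stepping forward 2 times from ppsup: ppsup → ppsuu, then the target.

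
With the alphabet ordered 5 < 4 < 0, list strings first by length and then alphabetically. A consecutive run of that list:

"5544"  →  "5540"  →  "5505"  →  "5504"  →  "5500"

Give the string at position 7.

5454

Advancing 2 positions from 5500 through 5500 → 5455 reaches term 7.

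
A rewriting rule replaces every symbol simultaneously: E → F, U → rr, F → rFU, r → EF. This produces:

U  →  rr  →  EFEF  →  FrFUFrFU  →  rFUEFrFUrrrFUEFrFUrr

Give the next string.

Rewriting the 20 symbols of rFUEFrFUrrrFUEFrFUrr one by one yields EF rFU rr F rFU EF rFU rr EF EF EF rFU rr F rFU EF rFU rr EF EF; concatenated:

EFrFUrrFrFUEFrFUrrEFEFEFrFUrrFrFUEFrFUrrEFEF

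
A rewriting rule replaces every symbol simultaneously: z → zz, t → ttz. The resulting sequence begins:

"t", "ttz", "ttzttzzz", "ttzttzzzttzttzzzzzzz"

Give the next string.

ttzttzzzttzttzzzzzzzttzttzzzttzttzzzzzzzzzzzzzzz

Applying the rule to each of the 20 symbols of ttzttzzzttzttzzzzzzz gives the pieces ttz ttz zz ttz ttz zz zz zz ttz ttz zz ttz ttz zz zz zz zz zz zz zz, which concatenate to the answer.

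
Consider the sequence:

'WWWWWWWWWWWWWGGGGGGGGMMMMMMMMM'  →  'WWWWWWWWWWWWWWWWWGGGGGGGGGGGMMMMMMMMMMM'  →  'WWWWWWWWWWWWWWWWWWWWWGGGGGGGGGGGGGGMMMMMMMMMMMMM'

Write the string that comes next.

Each string has the form W^{4n+1} G^{3n-1} M^{2n+3}, where the shown terms are n = 3, 4, 5.
Setting n = 6 gives 25, 17, 15 characters in each block.

WWWWWWWWWWWWWWWWWWWWWWWWWGGGGGGGGGGGGGGGGGMMMMMMMMMMMMMMM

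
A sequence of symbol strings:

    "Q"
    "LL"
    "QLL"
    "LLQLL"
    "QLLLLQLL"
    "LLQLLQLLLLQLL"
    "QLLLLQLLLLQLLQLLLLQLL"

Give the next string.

Each term (from the third on) is the two preceding terms concatenated in order: term 3 = Q·LL = QLL.
Continuing: LLQLLQLLLLQLL · QLLLLQLLLLQLLQLLLLQLL gives term 8.

LLQLLQLLLLQLLQLLLLQLLLLQLLQLLLLQLL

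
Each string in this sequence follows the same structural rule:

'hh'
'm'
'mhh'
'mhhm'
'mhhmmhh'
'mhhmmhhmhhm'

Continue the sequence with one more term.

From term 3 onward, concatenate the last term with the second-to-last: m·hh = mhh, mhh·m = mhhm, …
Continuing: mhhmmhhmhhm · mhhmmhh gives term 7.

mhhmmhhmhhmmhhmmhh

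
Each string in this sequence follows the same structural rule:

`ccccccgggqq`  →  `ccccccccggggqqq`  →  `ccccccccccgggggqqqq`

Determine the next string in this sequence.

Term n consists of 2n c's, followed by n g's, followed by n-1 q's, where the shown terms are n = 3, 4, 5.
For the next term, n = 6, so the run lengths are 12, 6, 5.

ccccccccccccggggggqqqqq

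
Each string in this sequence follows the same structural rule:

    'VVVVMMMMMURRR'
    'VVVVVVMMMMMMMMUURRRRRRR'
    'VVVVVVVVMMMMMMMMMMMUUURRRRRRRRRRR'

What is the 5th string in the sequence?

VVVVVVVVVVVVMMMMMMMMMMMMMMMMMUUUUURRRRRRRRRRRRRRRRRRR

Reading off run lengths: V runs 4, 6, 8; M runs 5, 8, 11; U runs 1, 2, 3; R runs 3, 7, 11 — each is linear in n (n = 1, 2, …).
For term 5, n = 5, so the run lengths are 12, 17, 5, 19.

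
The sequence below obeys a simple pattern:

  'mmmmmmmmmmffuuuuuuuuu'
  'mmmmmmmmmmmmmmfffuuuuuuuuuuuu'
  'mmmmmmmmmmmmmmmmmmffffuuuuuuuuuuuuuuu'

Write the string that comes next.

Term n consists of 4n+2 m's, followed by n f's, followed by 3n+3 u's, where the shown terms are n = 2, 3, 4.
Setting n = 5 gives 22, 5, 18 characters in each block.

mmmmmmmmmmmmmmmmmmmmmmfffffuuuuuuuuuuuuuuuuuu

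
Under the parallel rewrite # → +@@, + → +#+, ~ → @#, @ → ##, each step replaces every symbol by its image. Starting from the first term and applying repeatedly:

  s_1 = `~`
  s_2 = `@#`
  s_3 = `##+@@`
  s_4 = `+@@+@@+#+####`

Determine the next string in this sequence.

+#+####+#+####+#++@@+#++@@+@@+@@+@@

Applying the rule to each of the 13 symbols of +@@+@@+#+#### gives the pieces +#+ ## ## +#+ ## ## +#+ +@@ +#+ +@@ +@@ +@@ +@@, which concatenate to the answer.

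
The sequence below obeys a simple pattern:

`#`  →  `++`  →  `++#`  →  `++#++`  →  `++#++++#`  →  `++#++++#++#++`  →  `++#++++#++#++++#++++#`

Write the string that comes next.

++#++++#++#++++#++++#++#++++#++#++

This is a Fibonacci-style word recurrence s(k) = s(k−1)·s(k−2): e.g. ++·# = ++#.
So term 8 is ++#++++#++#++++#++++#·++#++++#++#++.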